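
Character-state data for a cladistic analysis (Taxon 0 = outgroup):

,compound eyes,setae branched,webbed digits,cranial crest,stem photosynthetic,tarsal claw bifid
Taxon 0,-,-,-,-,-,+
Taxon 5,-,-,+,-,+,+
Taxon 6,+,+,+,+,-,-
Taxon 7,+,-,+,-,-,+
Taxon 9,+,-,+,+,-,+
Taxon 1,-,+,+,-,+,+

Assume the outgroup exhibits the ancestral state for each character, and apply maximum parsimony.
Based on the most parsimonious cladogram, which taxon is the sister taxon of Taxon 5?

Character polarity is set by the outgroup: the derived state is whichever differs from the outgroup's state, so for tarsal claw bifid the derived state is '-', and for the remaining characters it is '+'.
compound eyes (derived state '+') is shared by Taxon 6, Taxon 7, and Taxon 9 — a synapomorphy uniting that clade.
setae branched groups Taxon 1 and Taxon 6, which is incompatible with the clades supported by the remaining characters; treating it as convergent (homoplasy) costs fewer steps than any alternative tree.
webbed digits (derived state '+') is shared by all ingroup taxa — unites the whole ingroup.
cranial crest: derived state '+' in Taxon 6 and Taxon 9 only — synapomorphy for {Taxon 6, Taxon 9}.
stem photosynthetic (derived state '+') is shared by Taxon 1 and Taxon 5 — a synapomorphy uniting that clade.
tarsal claw bifid: derived state '-' in Taxon 6 only — an autapomorphy, so it tells us nothing about relationships among taxa.
Most parsimonious ingroup topology: ((Taxon 5,Taxon 1),((Taxon 6,Taxon 9),Taxon 7)).
Taxon 5 and Taxon 1 form a cherry on this tree, so they are sister taxa.

Taxon 1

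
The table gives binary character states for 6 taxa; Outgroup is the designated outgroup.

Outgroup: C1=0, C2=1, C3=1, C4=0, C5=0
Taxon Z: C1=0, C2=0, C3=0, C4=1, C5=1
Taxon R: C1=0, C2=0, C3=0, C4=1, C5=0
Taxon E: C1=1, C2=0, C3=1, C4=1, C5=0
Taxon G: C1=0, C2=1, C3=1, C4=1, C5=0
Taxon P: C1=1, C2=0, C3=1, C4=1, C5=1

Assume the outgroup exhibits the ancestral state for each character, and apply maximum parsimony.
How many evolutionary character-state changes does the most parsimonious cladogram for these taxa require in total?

Character polarity is set by the outgroup: the derived state is whichever differs from the outgroup's state, so for C2, C3 the derived state is '0', and for the remaining characters it is '1'.
C1: derived state '1' in Taxon E and Taxon P only — synapomorphy for {Taxon E, Taxon P}.
Only Taxon E, Taxon P, Taxon R, and Taxon Z show the derived state '0' for C2, supporting them as a clade.
C3 (derived state '0') is shared by Taxon R and Taxon Z — a synapomorphy uniting that clade.
C4 (derived state '1') is shared by all ingroup taxa — unites the whole ingroup.
C5 groups Taxon P and Taxon Z, which is incompatible with the clades supported by the remaining characters; treating it as convergent (homoplasy) costs fewer steps than any alternative tree.
Most parsimonious ingroup topology: (((Taxon Z,Taxon R),(Taxon E,Taxon P)),Taxon G).
Changes per character on this tree: C1: 1; C2: 1; C3: 1; C4: 1; C5: 2.
Total = 6.

6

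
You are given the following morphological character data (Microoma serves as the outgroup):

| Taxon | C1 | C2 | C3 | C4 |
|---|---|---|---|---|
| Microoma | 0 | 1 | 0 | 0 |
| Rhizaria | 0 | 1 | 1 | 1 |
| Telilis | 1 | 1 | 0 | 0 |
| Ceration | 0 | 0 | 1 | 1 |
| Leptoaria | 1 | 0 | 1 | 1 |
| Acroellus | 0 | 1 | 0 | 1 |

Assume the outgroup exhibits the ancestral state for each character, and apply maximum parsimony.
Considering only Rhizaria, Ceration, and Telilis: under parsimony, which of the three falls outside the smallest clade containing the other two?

Telilis

Character polarity is set by the outgroup: the derived state is whichever differs from the outgroup's state, so for C2 the derived state is '0', and for the remaining characters it is '1'.
C1 groups Leptoaria and Telilis, which is incompatible with the clades supported by the remaining characters; treating it as convergent (homoplasy) costs fewer steps than any alternative tree.
C2 (derived state '0') is shared by Ceration and Leptoaria — a synapomorphy uniting that clade.
C3: derived state '1' in Ceration, Leptoaria, and Rhizaria only — synapomorphy for {Ceration, Leptoaria, Rhizaria}.
Only Acroellus, Ceration, Leptoaria, and Rhizaria show the derived state '1' for C4, supporting them as a clade.
Most parsimonious ingroup topology: (((Rhizaria,(Ceration,Leptoaria)),Acroellus),Telilis).
Rhizaria and Ceration share a more recent common ancestor with each other than either does with Telilis, so Telilis is the least closely related of the three.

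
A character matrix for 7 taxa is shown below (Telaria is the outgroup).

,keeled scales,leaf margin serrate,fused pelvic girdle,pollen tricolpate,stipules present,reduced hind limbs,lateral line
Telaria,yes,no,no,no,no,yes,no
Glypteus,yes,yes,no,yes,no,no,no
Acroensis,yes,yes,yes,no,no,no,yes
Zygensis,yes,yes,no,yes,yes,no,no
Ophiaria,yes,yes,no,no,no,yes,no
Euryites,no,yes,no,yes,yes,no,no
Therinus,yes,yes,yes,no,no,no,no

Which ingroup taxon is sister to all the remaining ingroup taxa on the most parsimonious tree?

Character polarity is set by the outgroup: the derived state is whichever differs from the outgroup's state, so for keeled scales, reduced hind limbs the derived state is 'no', and for the remaining characters it is 'yes'.
keeled scales: derived state 'no' in Euryites only — an autapomorphy, so it tells us nothing about relationships among taxa.
leaf margin serrate (derived state 'yes') is shared by all ingroup taxa — unites the whole ingroup.
fused pelvic girdle: derived state 'yes' in Acroensis and Therinus only — synapomorphy for {Acroensis, Therinus}.
pollen tricolpate: derived state 'yes' in Euryites, Glypteus, and Zygensis only — synapomorphy for {Euryites, Glypteus, Zygensis}.
stipules present (derived state 'yes') is shared by Euryites and Zygensis — a synapomorphy uniting that clade.
Only Acroensis, Euryites, Glypteus, Therinus, and Zygensis show the derived state 'no' for reduced hind limbs, supporting them as a clade.
lateral line (derived state 'yes') is unique to Acroensis (autapomorphy; uninformative for grouping).
Most parsimonious ingroup topology: (((Glypteus,(Zygensis,Euryites)),(Acroensis,Therinus)),Ophiaria).
Ophiaria is sister to the clade containing all other ingroup taxa, so it is the earliest-diverging (most basal) ingroup lineage.

Ophiaria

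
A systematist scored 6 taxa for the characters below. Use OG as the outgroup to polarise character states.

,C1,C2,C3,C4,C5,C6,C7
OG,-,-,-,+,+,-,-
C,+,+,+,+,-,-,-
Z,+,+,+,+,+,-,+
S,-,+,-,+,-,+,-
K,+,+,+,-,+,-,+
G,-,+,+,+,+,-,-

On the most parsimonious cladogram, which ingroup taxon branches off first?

Character polarity is set by the outgroup: the derived state is whichever differs from the outgroup's state, so for C4, C5 the derived state is '-', and for the remaining characters it is '+'.
C1: derived state '+' in C, K, and Z only — synapomorphy for {C, K, Z}.
All ingroup taxa share the derived state '+' for C2; it defines the ingroup but does not resolve relationships within it.
C3: derived state '+' in C, G, K, and Z only — synapomorphy for {C, G, K, Z}.
C4 (derived state '-') is unique to K (autapomorphy; uninformative for grouping).
C5 (state '-') occurs in C and S but conflicts with the nesting implied by the other characters — most parsimoniously interpreted as homoplasy.
C6 (derived state '+') is unique to S (autapomorphy; uninformative for grouping).
C7 (derived state '+') is shared by K and Z — a synapomorphy uniting that clade.
Most parsimonious ingroup topology: (((C,(Z,K)),G),S).
S is sister to the clade containing all other ingroup taxa, so it is the earliest-diverging (most basal) ingroup lineage.

S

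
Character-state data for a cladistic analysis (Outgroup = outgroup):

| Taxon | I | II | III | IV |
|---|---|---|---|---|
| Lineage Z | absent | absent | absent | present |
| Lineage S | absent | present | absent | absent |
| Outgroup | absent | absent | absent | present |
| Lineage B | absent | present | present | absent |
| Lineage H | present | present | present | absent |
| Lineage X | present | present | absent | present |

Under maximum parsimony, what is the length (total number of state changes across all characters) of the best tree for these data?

Character polarity is set by the outgroup: the derived state is whichever differs from the outgroup's state, so for IV the derived state is 'absent', and for the remaining characters it is 'present'.
I groups Lineage H and Lineage X, which is incompatible with the clades supported by the remaining characters; treating it as convergent (homoplasy) costs fewer steps than any alternative tree.
II: derived state 'present' in Lineage B, Lineage H, Lineage S, and Lineage X only — synapomorphy for {Lineage B, Lineage H, Lineage S, Lineage X}.
III: derived state 'present' in Lineage B and Lineage H only — synapomorphy for {Lineage B, Lineage H}.
IV: derived state 'absent' in Lineage B, Lineage H, and Lineage S only — synapomorphy for {Lineage B, Lineage H, Lineage S}.
Most parsimonious ingroup topology: ((((Lineage H,Lineage B),Lineage S),Lineage X),Lineage Z).
Changes per character on this tree: I: 2; II: 1; III: 1; IV: 1.
Total = 5.

5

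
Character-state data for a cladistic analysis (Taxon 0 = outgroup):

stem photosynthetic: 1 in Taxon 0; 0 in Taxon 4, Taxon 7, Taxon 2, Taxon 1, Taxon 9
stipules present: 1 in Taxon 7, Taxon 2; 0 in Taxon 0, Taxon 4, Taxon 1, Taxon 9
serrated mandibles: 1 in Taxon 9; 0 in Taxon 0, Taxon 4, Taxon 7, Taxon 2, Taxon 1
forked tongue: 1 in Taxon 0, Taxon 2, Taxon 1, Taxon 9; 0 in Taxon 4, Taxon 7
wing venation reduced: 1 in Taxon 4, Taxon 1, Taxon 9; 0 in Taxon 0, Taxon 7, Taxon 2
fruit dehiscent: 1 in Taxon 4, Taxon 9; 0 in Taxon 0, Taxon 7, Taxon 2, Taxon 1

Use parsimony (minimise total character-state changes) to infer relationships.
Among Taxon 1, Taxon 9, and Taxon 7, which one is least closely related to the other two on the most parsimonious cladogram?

Character polarity is set by the outgroup: the derived state is whichever differs from the outgroup's state, so for stem photosynthetic, forked tongue the derived state is '0', and for the remaining characters it is '1'.
stem photosynthetic (derived state '0') is shared by all ingroup taxa — unites the whole ingroup.
stipules present (derived state '1') is shared by Taxon 2 and Taxon 7 — a synapomorphy uniting that clade.
serrated mandibles: derived state '1' in Taxon 9 only — an autapomorphy, so it tells us nothing about relationships among taxa.
forked tongue (state '0') occurs in Taxon 4 and Taxon 7 but conflicts with the nesting implied by the other characters — most parsimoniously interpreted as homoplasy.
wing venation reduced: derived state '1' in Taxon 1, Taxon 4, and Taxon 9 only — synapomorphy for {Taxon 1, Taxon 4, Taxon 9}.
Only Taxon 4 and Taxon 9 show the derived state '1' for fruit dehiscent, supporting them as a clade.
Most parsimonious ingroup topology: (((Taxon 4,Taxon 9),Taxon 1),(Taxon 7,Taxon 2)).
Taxon 1 and Taxon 9 share a more recent common ancestor with each other than either does with Taxon 7, so Taxon 7 is the least closely related of the three.

Taxon 7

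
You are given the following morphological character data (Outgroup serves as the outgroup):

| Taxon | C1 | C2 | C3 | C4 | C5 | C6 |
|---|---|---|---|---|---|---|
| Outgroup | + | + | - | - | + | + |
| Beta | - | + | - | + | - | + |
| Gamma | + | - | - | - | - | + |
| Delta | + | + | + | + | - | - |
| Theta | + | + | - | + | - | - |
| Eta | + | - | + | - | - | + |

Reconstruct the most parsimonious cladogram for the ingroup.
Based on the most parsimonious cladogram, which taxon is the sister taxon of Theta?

Delta

Character polarity is set by the outgroup: the derived state is whichever differs from the outgroup's state, so for C1, C2, C5, C6 the derived state is '-', and for the remaining characters it is '+'.
C1 (derived state '-') is unique to Beta (autapomorphy; uninformative for grouping).
Only Eta and Gamma show the derived state '-' for C2, supporting them as a clade.
C3 (state '+') occurs in Delta and Eta but conflicts with the nesting implied by the other characters — most parsimoniously interpreted as homoplasy.
Only Beta, Delta, and Theta show the derived state '+' for C4, supporting them as a clade.
All ingroup taxa share the derived state '-' for C5; it defines the ingroup but does not resolve relationships within it.
C6: derived state '-' in Delta and Theta only — synapomorphy for {Delta, Theta}.
Most parsimonious ingroup topology: ((Beta,(Delta,Theta)),(Gamma,Eta)).
Theta and Delta form a cherry on this tree, so they are sister taxa.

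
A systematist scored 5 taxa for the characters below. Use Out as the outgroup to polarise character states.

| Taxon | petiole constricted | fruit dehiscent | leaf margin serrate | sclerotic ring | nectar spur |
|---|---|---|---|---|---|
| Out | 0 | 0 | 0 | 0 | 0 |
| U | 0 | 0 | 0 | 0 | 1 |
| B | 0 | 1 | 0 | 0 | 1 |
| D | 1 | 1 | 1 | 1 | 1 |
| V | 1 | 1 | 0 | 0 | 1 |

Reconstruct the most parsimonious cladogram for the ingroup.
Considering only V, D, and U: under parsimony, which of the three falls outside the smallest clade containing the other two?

U

The outgroup has state '0' for every character, so '1' is the derived state throughout.
petiole constricted: derived state '1' in D and V only — synapomorphy for {D, V}.
fruit dehiscent: derived state '1' in B, D, and V only — synapomorphy for {B, D, V}.
leaf margin serrate: derived state '1' in D only — an autapomorphy, so it tells us nothing about relationships among taxa.
sclerotic ring: derived state '1' in D only — an autapomorphy, so it tells us nothing about relationships among taxa.
All ingroup taxa share the derived state '1' for nectar spur; it defines the ingroup but does not resolve relationships within it.
Most parsimonious ingroup topology: (U,(B,(D,V))).
V and D share a more recent common ancestor with each other than either does with U, so U is the least closely related of the three.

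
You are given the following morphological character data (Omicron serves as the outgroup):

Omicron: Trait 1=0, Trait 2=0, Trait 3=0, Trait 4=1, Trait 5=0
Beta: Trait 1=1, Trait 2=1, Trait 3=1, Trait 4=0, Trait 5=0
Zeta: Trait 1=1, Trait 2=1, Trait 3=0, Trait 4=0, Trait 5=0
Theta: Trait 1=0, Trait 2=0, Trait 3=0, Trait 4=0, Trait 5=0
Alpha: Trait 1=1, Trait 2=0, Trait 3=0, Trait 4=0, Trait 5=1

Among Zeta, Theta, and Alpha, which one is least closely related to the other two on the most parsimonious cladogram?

Character polarity is set by the outgroup: the derived state is whichever differs from the outgroup's state, so for Trait 4 the derived state is '0', and for the remaining characters it is '1'.
Only Alpha, Beta, and Zeta show the derived state '1' for Trait 1, supporting them as a clade.
Trait 2: derived state '1' in Beta and Zeta only — synapomorphy for {Beta, Zeta}.
Trait 3 (derived state '1') is unique to Beta (autapomorphy; uninformative for grouping).
All ingroup taxa share the derived state '0' for Trait 4; it defines the ingroup but does not resolve relationships within it.
Trait 5 (derived state '1') is unique to Alpha (autapomorphy; uninformative for grouping).
Most parsimonious ingroup topology: ((Alpha,(Zeta,Beta)),Theta).
Zeta and Alpha share a more recent common ancestor with each other than either does with Theta, so Theta is the least closely related of the three.

Theta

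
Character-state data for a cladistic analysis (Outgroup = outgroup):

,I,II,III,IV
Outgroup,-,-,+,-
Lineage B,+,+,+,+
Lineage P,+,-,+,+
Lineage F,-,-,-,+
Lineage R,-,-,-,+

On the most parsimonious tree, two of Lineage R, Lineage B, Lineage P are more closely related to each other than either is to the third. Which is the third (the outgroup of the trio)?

Character polarity is set by the outgroup: the derived state is whichever differs from the outgroup's state, so for III the derived state is '-', and for the remaining characters it is '+'.
Only Lineage B and Lineage P show the derived state '+' for I, supporting them as a clade.
II (derived state '+') is unique to Lineage B (autapomorphy; uninformative for grouping).
III (derived state '-') is shared by Lineage F and Lineage R — a synapomorphy uniting that clade.
IV (derived state '+') is shared by all ingroup taxa — unites the whole ingroup.
Most parsimonious ingroup topology: ((Lineage B,Lineage P),(Lineage F,Lineage R)).
Lineage P and Lineage B share a more recent common ancestor with each other than either does with Lineage R, so Lineage R is the least closely related of the three.

Lineage R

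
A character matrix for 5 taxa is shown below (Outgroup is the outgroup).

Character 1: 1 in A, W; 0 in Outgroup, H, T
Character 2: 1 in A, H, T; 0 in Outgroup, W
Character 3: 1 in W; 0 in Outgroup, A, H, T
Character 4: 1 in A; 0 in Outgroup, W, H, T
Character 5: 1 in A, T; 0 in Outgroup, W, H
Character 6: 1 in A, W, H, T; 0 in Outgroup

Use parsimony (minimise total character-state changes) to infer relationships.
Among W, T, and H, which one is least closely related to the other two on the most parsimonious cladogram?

The outgroup has state '0' for every character, so '1' is the derived state throughout.
Character 1 groups A and W, which is incompatible with the clades supported by the remaining characters; treating it as convergent (homoplasy) costs fewer steps than any alternative tree.
Only A, H, and T show the derived state '1' for Character 2, supporting them as a clade.
Character 3: derived state '1' in W only — an autapomorphy, so it tells us nothing about relationships among taxa.
Character 4: derived state '1' in A only — an autapomorphy, so it tells us nothing about relationships among taxa.
Character 5 (derived state '1') is shared by A and T — a synapomorphy uniting that clade.
Character 6 (derived state '1') is shared by all ingroup taxa — unites the whole ingroup.
Most parsimonious ingroup topology: (((A,T),H),W).
H and T share a more recent common ancestor with each other than either does with W, so W is the least closely related of the three.

W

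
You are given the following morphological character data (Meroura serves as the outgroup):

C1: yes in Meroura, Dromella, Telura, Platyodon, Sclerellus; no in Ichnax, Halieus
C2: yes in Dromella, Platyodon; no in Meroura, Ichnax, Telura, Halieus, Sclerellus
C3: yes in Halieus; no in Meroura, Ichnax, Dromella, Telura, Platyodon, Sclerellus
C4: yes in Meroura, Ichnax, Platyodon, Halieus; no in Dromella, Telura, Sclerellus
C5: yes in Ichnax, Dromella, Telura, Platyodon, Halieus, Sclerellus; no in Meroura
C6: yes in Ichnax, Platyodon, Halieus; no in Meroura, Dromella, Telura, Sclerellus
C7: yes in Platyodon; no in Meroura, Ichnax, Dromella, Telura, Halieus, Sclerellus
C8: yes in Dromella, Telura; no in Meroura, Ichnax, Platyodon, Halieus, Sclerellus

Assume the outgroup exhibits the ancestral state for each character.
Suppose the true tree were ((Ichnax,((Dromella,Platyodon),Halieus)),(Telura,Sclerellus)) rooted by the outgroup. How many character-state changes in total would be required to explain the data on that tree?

Map each character onto ((Ichnax,((Dromella,Platyodon),Halieus)),(Telura,Sclerellus)) (rooted by Meroura) and count the minimum state changes it requires (Fitch parsimony):
C1: 2; C2: 1; C3: 1; C4: 2; C5: 1; C6: 2; C7: 1; C8: 2.
Total tree length = 12.

12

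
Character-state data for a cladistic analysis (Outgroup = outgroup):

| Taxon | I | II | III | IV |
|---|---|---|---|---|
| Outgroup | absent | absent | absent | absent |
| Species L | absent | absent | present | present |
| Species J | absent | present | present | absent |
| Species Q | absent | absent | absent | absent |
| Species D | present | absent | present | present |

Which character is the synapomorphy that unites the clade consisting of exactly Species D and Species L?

IV

The outgroup has state 'absent' for every character, so 'present' is the derived state throughout.
I (derived state 'present') is unique to Species D (autapomorphy; uninformative for grouping).
II: derived state 'present' in Species J only — an autapomorphy, so it tells us nothing about relationships among taxa.
Only Species D, Species J, and Species L show the derived state 'present' for III, supporting them as a clade.
IV: derived state 'present' in Species D and Species L only — synapomorphy for {Species D, Species L}.
Most parsimonious ingroup topology: (((Species L,Species D),Species J),Species Q).
The clade {Species D, Species L} is supported by IV: its derived state 'present' occurs in exactly those taxa and in no other taxon (including the outgroup).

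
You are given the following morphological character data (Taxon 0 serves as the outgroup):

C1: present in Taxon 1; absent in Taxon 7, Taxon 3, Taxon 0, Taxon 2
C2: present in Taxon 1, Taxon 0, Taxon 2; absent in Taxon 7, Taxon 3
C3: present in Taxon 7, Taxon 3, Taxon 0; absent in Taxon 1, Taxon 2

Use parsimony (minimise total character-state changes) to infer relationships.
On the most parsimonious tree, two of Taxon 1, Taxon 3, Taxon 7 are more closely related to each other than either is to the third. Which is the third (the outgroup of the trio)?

Character polarity is set by the outgroup: the derived state is whichever differs from the outgroup's state, so for C2, C3 the derived state is 'absent', and for the remaining characters it is 'present'.
C1 (derived state 'present') is unique to Taxon 1 (autapomorphy; uninformative for grouping).
C2 (derived state 'absent') is shared by Taxon 3 and Taxon 7 — a synapomorphy uniting that clade.
Only Taxon 1 and Taxon 2 show the derived state 'absent' for C3, supporting them as a clade.
Most parsimonious ingroup topology: ((Taxon 7,Taxon 3),(Taxon 1,Taxon 2)).
Taxon 3 and Taxon 7 share a more recent common ancestor with each other than either does with Taxon 1, so Taxon 1 is the least closely related of the three.

Taxon 1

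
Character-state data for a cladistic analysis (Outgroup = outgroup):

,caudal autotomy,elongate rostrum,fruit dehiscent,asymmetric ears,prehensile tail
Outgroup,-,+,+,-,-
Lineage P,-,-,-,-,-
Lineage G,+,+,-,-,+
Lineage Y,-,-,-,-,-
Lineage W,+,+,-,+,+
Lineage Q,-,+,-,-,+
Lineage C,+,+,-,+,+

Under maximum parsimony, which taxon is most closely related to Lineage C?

Character polarity is set by the outgroup: the derived state is whichever differs from the outgroup's state, so for elongate rostrum, fruit dehiscent the derived state is '-', and for the remaining characters it is '+'.
caudal autotomy (derived state '+') is shared by Lineage C, Lineage G, and Lineage W — a synapomorphy uniting that clade.
Only Lineage P and Lineage Y show the derived state '-' for elongate rostrum, supporting them as a clade.
All ingroup taxa share the derived state '-' for fruit dehiscent; it defines the ingroup but does not resolve relationships within it.
Only Lineage C and Lineage W show the derived state '+' for asymmetric ears, supporting them as a clade.
prehensile tail (derived state '+') is shared by Lineage C, Lineage G, Lineage Q, and Lineage W — a synapomorphy uniting that clade.
Most parsimonious ingroup topology: ((Lineage P,Lineage Y),((Lineage G,(Lineage W,Lineage C)),Lineage Q)).
Lineage C and Lineage W form a cherry on this tree, so they are sister taxa.

Lineage W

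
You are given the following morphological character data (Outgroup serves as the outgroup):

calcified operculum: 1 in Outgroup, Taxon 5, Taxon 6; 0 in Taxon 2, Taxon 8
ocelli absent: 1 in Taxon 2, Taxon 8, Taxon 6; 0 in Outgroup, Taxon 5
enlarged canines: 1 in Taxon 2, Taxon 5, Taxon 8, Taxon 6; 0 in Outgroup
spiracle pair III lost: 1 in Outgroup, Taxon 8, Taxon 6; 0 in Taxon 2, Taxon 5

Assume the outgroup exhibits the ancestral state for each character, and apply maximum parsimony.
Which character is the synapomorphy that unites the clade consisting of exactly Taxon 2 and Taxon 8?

calcified operculum

Character polarity is set by the outgroup: the derived state is whichever differs from the outgroup's state, so for calcified operculum, spiracle pair III lost the derived state is '0', and for the remaining characters it is '1'.
calcified operculum (derived state '0') is shared by Taxon 2 and Taxon 8 — a synapomorphy uniting that clade.
ocelli absent (derived state '1') is shared by Taxon 2, Taxon 6, and Taxon 8 — a synapomorphy uniting that clade.
enlarged canines (derived state '1') is shared by all ingroup taxa — unites the whole ingroup.
spiracle pair III lost (state '0') occurs in Taxon 2 and Taxon 5 but conflicts with the nesting implied by the other characters — most parsimoniously interpreted as homoplasy.
Most parsimonious ingroup topology: (((Taxon 8,Taxon 2),Taxon 6),Taxon 5).
The clade {Taxon 2, Taxon 8} is supported by calcified operculum: its derived state '0' occurs in exactly those taxa and in no other taxon (including the outgroup).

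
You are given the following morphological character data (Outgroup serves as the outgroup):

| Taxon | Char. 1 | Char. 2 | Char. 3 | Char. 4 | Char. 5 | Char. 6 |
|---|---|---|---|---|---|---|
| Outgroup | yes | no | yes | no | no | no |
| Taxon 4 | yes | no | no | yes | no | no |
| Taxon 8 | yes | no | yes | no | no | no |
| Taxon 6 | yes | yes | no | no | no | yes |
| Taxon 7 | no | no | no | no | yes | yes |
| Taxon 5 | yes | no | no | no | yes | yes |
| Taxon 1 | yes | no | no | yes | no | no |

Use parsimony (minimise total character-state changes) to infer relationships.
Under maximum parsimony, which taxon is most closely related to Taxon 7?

Taxon 5

Character polarity is set by the outgroup: the derived state is whichever differs from the outgroup's state, so for Char. 1, Char. 3 the derived state is 'no', and for the remaining characters it is 'yes'.
Char. 1 (derived state 'no') is unique to Taxon 7 (autapomorphy; uninformative for grouping).
Char. 2 (derived state 'yes') is unique to Taxon 6 (autapomorphy; uninformative for grouping).
Char. 3: derived state 'no' in Taxon 1, Taxon 4, Taxon 5, Taxon 6, and Taxon 7 only — synapomorphy for {Taxon 1, Taxon 4, Taxon 5, Taxon 6, Taxon 7}.
Char. 4 (derived state 'yes') is shared by Taxon 1 and Taxon 4 — a synapomorphy uniting that clade.
Only Taxon 5 and Taxon 7 show the derived state 'yes' for Char. 5, supporting them as a clade.
Only Taxon 5, Taxon 6, and Taxon 7 show the derived state 'yes' for Char. 6, supporting them as a clade.
Most parsimonious ingroup topology: (((Taxon 4,Taxon 1),(Taxon 6,(Taxon 7,Taxon 5))),Taxon 8).
Taxon 7 and Taxon 5 form a cherry on this tree, so they are sister taxa.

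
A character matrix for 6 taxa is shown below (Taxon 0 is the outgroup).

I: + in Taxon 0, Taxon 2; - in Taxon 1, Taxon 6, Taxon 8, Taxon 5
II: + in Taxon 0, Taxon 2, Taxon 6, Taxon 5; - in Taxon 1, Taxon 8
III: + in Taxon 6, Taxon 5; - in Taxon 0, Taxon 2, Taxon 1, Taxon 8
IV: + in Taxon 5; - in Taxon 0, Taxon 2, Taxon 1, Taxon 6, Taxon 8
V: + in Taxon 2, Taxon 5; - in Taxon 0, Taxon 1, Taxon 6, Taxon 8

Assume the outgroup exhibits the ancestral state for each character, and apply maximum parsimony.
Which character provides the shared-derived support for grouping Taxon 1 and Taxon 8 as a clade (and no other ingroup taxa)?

Character polarity is set by the outgroup: the derived state is whichever differs from the outgroup's state, so for I, II the derived state is '-', and for the remaining characters it is '+'.
Only Taxon 1, Taxon 5, Taxon 6, and Taxon 8 show the derived state '-' for I, supporting them as a clade.
II (derived state '-') is shared by Taxon 1 and Taxon 8 — a synapomorphy uniting that clade.
Only Taxon 5 and Taxon 6 show the derived state '+' for III, supporting them as a clade.
IV: derived state '+' in Taxon 5 only — an autapomorphy, so it tells us nothing about relationships among taxa.
V groups Taxon 2 and Taxon 5, which is incompatible with the clades supported by the remaining characters; treating it as convergent (homoplasy) costs fewer steps than any alternative tree.
Most parsimonious ingroup topology: (Taxon 2,((Taxon 1,Taxon 8),(Taxon 6,Taxon 5))).
The clade {Taxon 1, Taxon 8} is supported by II: its derived state '-' occurs in exactly those taxa and in no other taxon (including the outgroup).

II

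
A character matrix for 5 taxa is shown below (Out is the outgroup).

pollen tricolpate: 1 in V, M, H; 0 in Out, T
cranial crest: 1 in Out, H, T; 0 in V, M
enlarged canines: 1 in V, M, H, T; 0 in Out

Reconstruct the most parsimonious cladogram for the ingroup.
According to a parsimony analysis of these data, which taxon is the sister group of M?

V

Character polarity is set by the outgroup: the derived state is whichever differs from the outgroup's state, so for cranial crest the derived state is '0', and for the remaining characters it is '1'.
pollen tricolpate: derived state '1' in H, M, and V only — synapomorphy for {H, M, V}.
Only M and V show the derived state '0' for cranial crest, supporting them as a clade.
enlarged canines (derived state '1') is shared by all ingroup taxa — unites the whole ingroup.
Most parsimonious ingroup topology: (((V,M),H),T).
M and V form a cherry on this tree, so they are sister taxa.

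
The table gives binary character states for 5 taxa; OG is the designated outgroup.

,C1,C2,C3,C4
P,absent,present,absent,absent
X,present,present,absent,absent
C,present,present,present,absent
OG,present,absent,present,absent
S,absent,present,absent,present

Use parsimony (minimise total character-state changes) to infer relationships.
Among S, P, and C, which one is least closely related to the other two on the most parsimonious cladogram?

C

Character polarity is set by the outgroup: the derived state is whichever differs from the outgroup's state, so for C1, C3 the derived state is 'absent', and for the remaining characters it is 'present'.
C1 (derived state 'absent') is shared by P and S — a synapomorphy uniting that clade.
C2 (derived state 'present') is shared by all ingroup taxa — unites the whole ingroup.
C3: derived state 'absent' in P, S, and X only — synapomorphy for {P, S, X}.
C4: derived state 'present' in S only — an autapomorphy, so it tells us nothing about relationships among taxa.
Most parsimonious ingroup topology: ((X,(S,P)),C).
P and S share a more recent common ancestor with each other than either does with C, so C is the least closely related of the three.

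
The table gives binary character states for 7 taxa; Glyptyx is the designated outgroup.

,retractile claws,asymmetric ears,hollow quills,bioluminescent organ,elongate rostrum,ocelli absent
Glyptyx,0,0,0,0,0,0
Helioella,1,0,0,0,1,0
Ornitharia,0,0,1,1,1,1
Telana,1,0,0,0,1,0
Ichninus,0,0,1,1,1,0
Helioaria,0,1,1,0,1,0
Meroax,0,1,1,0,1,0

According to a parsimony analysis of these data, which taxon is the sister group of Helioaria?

Meroax

The outgroup has state '0' for every character, so '1' is the derived state throughout.
retractile claws: derived state '1' in Helioella and Telana only — synapomorphy for {Helioella, Telana}.
asymmetric ears: derived state '1' in Helioaria and Meroax only — synapomorphy for {Helioaria, Meroax}.
hollow quills: derived state '1' in Helioaria, Ichninus, Meroax, and Ornitharia only — synapomorphy for {Helioaria, Ichninus, Meroax, Ornitharia}.
Only Ichninus and Ornitharia show the derived state '1' for bioluminescent organ, supporting them as a clade.
All ingroup taxa share the derived state '1' for elongate rostrum; it defines the ingroup but does not resolve relationships within it.
ocelli absent (derived state '1') is unique to Ornitharia (autapomorphy; uninformative for grouping).
Most parsimonious ingroup topology: ((Helioella,Telana),((Ornitharia,Ichninus),(Helioaria,Meroax))).
Helioaria and Meroax form a cherry on this tree, so they are sister taxa.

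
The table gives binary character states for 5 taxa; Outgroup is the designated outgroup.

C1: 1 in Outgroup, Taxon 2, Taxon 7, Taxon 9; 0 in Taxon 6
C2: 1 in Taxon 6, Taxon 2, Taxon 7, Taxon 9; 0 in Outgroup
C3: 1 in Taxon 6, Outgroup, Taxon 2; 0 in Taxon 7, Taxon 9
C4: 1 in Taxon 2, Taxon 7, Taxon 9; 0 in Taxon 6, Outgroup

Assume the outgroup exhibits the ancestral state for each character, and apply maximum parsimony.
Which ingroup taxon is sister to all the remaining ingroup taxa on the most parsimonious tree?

Taxon 6

Character polarity is set by the outgroup: the derived state is whichever differs from the outgroup's state, so for C1, C3 the derived state is '0', and for the remaining characters it is '1'.
C1: derived state '0' in Taxon 6 only — an autapomorphy, so it tells us nothing about relationships among taxa.
All ingroup taxa share the derived state '1' for C2; it defines the ingroup but does not resolve relationships within it.
C3 (derived state '0') is shared by Taxon 7 and Taxon 9 — a synapomorphy uniting that clade.
Only Taxon 2, Taxon 7, and Taxon 9 show the derived state '1' for C4, supporting them as a clade.
Most parsimonious ingroup topology: (((Taxon 9,Taxon 7),Taxon 2),Taxon 6).
Taxon 6 is sister to the clade containing all other ingroup taxa, so it is the earliest-diverging (most basal) ingroup lineage.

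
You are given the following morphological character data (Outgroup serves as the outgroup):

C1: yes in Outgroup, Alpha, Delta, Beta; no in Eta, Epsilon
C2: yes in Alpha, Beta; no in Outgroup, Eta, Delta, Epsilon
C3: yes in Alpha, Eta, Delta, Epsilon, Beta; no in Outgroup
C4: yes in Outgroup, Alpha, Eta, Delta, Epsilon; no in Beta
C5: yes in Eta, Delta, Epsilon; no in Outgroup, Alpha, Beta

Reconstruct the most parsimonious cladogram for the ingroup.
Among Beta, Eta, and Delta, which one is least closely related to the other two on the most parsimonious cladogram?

Beta

Character polarity is set by the outgroup: the derived state is whichever differs from the outgroup's state, so for C1, C4 the derived state is 'no', and for the remaining characters it is 'yes'.
C1 (derived state 'no') is shared by Epsilon and Eta — a synapomorphy uniting that clade.
C2: derived state 'yes' in Alpha and Beta only — synapomorphy for {Alpha, Beta}.
All ingroup taxa share the derived state 'yes' for C3; it defines the ingroup but does not resolve relationships within it.
C4: derived state 'no' in Beta only — an autapomorphy, so it tells us nothing about relationships among taxa.
Only Delta, Epsilon, and Eta show the derived state 'yes' for C5, supporting them as a clade.
Most parsimonious ingroup topology: ((Alpha,Beta),((Eta,Epsilon),Delta)).
Delta and Eta share a more recent common ancestor with each other than either does with Beta, so Beta is the least closely related of the three.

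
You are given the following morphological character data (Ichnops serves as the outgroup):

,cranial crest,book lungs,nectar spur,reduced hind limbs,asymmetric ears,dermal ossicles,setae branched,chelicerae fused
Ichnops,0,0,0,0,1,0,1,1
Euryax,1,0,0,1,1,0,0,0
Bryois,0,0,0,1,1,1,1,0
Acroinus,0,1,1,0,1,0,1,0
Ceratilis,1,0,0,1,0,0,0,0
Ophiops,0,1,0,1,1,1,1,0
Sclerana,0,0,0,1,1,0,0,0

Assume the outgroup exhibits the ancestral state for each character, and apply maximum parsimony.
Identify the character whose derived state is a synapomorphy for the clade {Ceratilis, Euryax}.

Character polarity is set by the outgroup: the derived state is whichever differs from the outgroup's state, so for asymmetric ears, setae branched, chelicerae fused the derived state is '0', and for the remaining characters it is '1'.
cranial crest (derived state '1') is shared by Ceratilis and Euryax — a synapomorphy uniting that clade.
book lungs (state '1') occurs in Acroinus and Ophiops but conflicts with the nesting implied by the other characters — most parsimoniously interpreted as homoplasy.
nectar spur: derived state '1' in Acroinus only — an autapomorphy, so it tells us nothing about relationships among taxa.
reduced hind limbs (derived state '1') is shared by Bryois, Ceratilis, Euryax, Ophiops, and Sclerana — a synapomorphy uniting that clade.
asymmetric ears: derived state '0' in Ceratilis only — an autapomorphy, so it tells us nothing about relationships among taxa.
Only Bryois and Ophiops show the derived state '1' for dermal ossicles, supporting them as a clade.
setae branched: derived state '0' in Ceratilis, Euryax, and Sclerana only — synapomorphy for {Ceratilis, Euryax, Sclerana}.
All ingroup taxa share the derived state '0' for chelicerae fused; it defines the ingroup but does not resolve relationships within it.
Most parsimonious ingroup topology: ((((Euryax,Ceratilis),Sclerana),(Bryois,Ophiops)),Acroinus).
The clade {Ceratilis, Euryax} is supported by cranial crest: its derived state '1' occurs in exactly those taxa and in no other taxon (including the outgroup).

cranial crest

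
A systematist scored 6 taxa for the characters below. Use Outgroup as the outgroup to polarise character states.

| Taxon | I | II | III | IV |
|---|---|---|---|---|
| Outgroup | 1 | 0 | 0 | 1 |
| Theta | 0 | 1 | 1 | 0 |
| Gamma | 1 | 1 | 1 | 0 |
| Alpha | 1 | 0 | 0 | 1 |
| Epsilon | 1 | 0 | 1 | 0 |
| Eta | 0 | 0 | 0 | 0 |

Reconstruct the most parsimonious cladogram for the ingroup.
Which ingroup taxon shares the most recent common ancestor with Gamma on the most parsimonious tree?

Theta

Character polarity is set by the outgroup: the derived state is whichever differs from the outgroup's state, so for I, IV the derived state is '0', and for the remaining characters it is '1'.
I (state '0') occurs in Eta and Theta but conflicts with the nesting implied by the other characters — most parsimoniously interpreted as homoplasy.
II (derived state '1') is shared by Gamma and Theta — a synapomorphy uniting that clade.
III (derived state '1') is shared by Epsilon, Gamma, and Theta — a synapomorphy uniting that clade.
Only Epsilon, Eta, Gamma, and Theta show the derived state '0' for IV, supporting them as a clade.
Most parsimonious ingroup topology: ((((Theta,Gamma),Epsilon),Eta),Alpha).
Gamma and Theta form a cherry on this tree, so they are sister taxa.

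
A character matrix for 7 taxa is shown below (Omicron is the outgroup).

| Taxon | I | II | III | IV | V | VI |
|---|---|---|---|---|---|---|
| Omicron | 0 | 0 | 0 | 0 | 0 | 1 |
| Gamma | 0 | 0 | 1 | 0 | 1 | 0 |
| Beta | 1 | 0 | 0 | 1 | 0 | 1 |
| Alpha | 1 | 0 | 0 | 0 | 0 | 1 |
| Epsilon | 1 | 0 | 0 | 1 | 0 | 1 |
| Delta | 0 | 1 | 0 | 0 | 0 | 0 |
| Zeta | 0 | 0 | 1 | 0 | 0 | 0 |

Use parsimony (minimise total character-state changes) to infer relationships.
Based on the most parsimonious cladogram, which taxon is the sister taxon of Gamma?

Character polarity is set by the outgroup: the derived state is whichever differs from the outgroup's state, so for VI the derived state is '0', and for the remaining characters it is '1'.
I (derived state '1') is shared by Alpha, Beta, and Epsilon — a synapomorphy uniting that clade.
II: derived state '1' in Delta only — an autapomorphy, so it tells us nothing about relationships among taxa.
Only Gamma and Zeta show the derived state '1' for III, supporting them as a clade.
IV: derived state '1' in Beta and Epsilon only — synapomorphy for {Beta, Epsilon}.
V: derived state '1' in Gamma only — an autapomorphy, so it tells us nothing about relationships among taxa.
VI (derived state '0') is shared by Delta, Gamma, and Zeta — a synapomorphy uniting that clade.
Most parsimonious ingroup topology: (((Gamma,Zeta),Delta),((Beta,Epsilon),Alpha)).
Gamma and Zeta form a cherry on this tree, so they are sister taxa.

Zeta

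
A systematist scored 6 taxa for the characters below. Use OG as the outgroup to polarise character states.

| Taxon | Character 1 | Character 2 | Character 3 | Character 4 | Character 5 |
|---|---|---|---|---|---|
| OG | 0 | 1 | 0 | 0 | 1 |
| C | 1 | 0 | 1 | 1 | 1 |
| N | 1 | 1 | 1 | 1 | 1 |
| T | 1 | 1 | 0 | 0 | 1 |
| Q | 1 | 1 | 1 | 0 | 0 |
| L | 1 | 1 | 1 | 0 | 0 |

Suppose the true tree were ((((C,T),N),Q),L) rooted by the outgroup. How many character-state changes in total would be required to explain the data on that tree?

8

Map each character onto ((((C,T),N),Q),L) (rooted by OG) and count the minimum state changes it requires (Fitch parsimony):
Character 1: 1; Character 2: 1; Character 3: 2; Character 4: 2; Character 5: 2.
Total tree length = 8.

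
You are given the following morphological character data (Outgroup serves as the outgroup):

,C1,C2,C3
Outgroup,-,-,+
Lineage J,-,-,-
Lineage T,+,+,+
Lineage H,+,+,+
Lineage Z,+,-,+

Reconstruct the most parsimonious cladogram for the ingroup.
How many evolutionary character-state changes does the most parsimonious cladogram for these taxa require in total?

3

Character polarity is set by the outgroup: the derived state is whichever differs from the outgroup's state, so for C3 the derived state is '-', and for the remaining characters it is '+'.
C1 (derived state '+') is shared by Lineage H, Lineage T, and Lineage Z — a synapomorphy uniting that clade.
C2: derived state '+' in Lineage H and Lineage T only — synapomorphy for {Lineage H, Lineage T}.
C3 (derived state '-') is unique to Lineage J (autapomorphy; uninformative for grouping).
Most parsimonious ingroup topology: (Lineage J,((Lineage T,Lineage H),Lineage Z)).
Changes per character on this tree: C1: 1; C2: 1; C3: 1.
Total = 3.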